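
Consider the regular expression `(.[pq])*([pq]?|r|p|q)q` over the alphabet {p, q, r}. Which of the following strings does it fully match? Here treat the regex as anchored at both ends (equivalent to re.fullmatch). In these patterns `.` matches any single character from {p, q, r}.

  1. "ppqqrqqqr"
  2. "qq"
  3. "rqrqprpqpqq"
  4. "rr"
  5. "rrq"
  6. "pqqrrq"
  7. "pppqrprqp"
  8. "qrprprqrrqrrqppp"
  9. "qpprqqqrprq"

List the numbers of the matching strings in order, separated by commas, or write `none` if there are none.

2

1 → no match — must end with "q"
2 → match
3 → no match
4 → no match — must end with "q"
5 → no match
6 → no match
7 → no match — must end with "q"
8 → no match — must end with "q"
9 → no match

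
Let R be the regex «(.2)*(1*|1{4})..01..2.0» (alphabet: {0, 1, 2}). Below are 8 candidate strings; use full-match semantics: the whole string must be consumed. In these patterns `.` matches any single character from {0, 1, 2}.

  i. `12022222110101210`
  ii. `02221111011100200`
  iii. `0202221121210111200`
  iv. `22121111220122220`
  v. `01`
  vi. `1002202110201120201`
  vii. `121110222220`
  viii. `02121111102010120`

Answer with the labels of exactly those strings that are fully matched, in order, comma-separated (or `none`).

i → match
ii → no match
iii → no match
iv → match
v. `01` → no match — must end with `0`
vi → no match — must end with `0`
vii. `121110222220` → no match
viii → no match

i, iv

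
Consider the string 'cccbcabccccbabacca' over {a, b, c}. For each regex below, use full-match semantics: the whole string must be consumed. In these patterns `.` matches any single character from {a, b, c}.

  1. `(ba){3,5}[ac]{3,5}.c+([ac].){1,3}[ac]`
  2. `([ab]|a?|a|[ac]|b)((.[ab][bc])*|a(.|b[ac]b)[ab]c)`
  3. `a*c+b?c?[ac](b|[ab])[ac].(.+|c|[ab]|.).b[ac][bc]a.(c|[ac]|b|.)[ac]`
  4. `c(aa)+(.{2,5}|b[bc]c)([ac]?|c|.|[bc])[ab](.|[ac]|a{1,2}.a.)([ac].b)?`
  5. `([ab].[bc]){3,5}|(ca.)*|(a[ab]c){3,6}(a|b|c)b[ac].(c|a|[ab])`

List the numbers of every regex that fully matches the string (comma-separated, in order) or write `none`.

3

1 → no match — must start with 'ba'
2 → no match
3 → match
4 → no match — must start with 'caa'
5 → no match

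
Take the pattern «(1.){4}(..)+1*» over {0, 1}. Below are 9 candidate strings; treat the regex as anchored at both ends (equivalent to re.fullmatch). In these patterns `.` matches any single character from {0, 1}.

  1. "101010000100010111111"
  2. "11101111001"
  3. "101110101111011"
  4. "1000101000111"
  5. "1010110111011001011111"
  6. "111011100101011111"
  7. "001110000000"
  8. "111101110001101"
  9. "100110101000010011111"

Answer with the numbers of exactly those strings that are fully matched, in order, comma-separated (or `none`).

1 → no match
2 → match
3 → match
4 → no match
5 → no match
6 → match
7 → no match — must start with "1"
8 → no match
9 → no match

2, 3, 6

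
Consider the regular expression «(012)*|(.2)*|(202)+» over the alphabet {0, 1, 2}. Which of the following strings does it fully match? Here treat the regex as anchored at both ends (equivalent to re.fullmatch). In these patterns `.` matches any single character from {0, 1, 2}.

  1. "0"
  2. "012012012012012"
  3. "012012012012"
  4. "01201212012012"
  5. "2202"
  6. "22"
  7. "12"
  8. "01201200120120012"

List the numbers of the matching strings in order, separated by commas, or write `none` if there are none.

2, 3, 5, 6, 7

1 → no match
2 → match
3 → match
4 → no match
5 → match
6 → match
7 → match
8 → no match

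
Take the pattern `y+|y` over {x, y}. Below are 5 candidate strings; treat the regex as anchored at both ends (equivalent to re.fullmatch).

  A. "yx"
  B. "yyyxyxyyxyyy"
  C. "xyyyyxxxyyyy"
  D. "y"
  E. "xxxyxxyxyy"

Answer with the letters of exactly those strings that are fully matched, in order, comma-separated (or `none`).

D

A → no match — must end with "y"
B → no match
C → no match — must start with "y"
D → match
E → no match — must start with "y"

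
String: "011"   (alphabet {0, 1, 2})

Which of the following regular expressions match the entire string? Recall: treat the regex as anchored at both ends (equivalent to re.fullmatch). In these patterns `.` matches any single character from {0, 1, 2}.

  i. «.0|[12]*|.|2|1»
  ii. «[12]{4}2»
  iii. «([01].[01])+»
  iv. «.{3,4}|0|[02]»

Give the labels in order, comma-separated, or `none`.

i → no match
ii → no match — must end with "2"
iii → match
iv → match

iii, iv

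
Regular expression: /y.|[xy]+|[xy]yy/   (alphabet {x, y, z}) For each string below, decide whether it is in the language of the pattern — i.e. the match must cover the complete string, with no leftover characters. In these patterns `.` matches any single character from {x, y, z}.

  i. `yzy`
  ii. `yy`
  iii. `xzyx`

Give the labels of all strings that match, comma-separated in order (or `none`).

i. `yzy` → no match
ii. `yy` → match
iii. `xzyx` → no match

ii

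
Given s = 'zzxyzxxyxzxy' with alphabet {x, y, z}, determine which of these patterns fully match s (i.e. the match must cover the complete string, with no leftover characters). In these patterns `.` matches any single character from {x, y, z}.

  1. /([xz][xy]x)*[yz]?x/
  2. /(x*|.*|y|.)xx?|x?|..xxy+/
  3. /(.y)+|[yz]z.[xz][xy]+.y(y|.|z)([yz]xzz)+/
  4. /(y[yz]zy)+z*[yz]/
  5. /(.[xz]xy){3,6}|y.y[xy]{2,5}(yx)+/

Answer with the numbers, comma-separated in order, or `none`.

5

1 → no match — must end with 'x'
2 → no match
3 → no match
4 → no match — must start with 'y'
5 → match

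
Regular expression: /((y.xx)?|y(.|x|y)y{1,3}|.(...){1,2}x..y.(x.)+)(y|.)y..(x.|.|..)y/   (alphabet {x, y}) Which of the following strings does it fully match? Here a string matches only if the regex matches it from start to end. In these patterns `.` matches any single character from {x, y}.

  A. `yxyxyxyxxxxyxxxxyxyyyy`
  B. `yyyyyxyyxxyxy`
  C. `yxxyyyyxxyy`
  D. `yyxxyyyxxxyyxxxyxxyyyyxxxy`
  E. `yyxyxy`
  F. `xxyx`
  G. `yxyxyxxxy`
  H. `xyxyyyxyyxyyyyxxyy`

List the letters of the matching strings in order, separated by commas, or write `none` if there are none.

A → no match
B → no match
C. `yxxyyyyxxyy` → no match
D → no match
E. `yyxyxy` → match
F. `xxyx` → no match — must end with `y`
G. `yxyxyxxxy` → match
H → no match

E, G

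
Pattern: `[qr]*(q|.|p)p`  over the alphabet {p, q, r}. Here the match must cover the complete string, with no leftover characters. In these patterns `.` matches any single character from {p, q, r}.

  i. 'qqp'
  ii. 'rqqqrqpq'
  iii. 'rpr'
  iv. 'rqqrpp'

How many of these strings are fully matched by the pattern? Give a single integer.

2

i. 'qqp' → match
ii. 'rqqqrqpq' → no match — must end with 'p'
iii. 'rpr' → no match — must end with 'p'
iv. 'rqqrpp' → match
Total matched: 2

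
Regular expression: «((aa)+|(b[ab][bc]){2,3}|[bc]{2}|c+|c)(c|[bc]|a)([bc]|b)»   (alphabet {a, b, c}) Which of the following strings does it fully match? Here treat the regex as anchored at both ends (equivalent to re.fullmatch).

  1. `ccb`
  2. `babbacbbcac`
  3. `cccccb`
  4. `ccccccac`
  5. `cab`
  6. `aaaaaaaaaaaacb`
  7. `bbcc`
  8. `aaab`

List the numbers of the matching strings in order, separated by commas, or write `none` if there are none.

1, 2, 3, 4, 5, 6, 7, 8

1. `ccb` → match
2. `babbacbbcac` → match
3. `cccccb` → match
4. `ccccccac` → match
5. `cab` → match
6 → match
7. `bbcc` → match
8. `aaab` → match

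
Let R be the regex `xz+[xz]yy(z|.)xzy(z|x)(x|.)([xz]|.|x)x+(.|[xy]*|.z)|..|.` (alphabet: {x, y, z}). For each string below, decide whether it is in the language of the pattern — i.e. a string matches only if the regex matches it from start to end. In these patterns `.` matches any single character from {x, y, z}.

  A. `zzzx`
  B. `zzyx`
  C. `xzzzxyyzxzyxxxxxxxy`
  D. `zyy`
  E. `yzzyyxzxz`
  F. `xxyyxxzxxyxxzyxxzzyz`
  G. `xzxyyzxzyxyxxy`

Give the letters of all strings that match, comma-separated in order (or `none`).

A → no match
B → no match
C → match
D → no match
E → no match
F → no match
G → match

C, G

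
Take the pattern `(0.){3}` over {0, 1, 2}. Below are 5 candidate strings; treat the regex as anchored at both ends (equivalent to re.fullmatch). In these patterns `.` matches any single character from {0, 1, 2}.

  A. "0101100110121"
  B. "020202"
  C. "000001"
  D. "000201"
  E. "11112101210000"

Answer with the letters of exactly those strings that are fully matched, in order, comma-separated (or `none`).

A → no match
B → match
C → match
D → match
E → no match — must start with "0"

B, C, D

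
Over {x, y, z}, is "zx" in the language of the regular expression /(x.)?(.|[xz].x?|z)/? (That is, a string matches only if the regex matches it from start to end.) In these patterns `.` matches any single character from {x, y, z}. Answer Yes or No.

Yes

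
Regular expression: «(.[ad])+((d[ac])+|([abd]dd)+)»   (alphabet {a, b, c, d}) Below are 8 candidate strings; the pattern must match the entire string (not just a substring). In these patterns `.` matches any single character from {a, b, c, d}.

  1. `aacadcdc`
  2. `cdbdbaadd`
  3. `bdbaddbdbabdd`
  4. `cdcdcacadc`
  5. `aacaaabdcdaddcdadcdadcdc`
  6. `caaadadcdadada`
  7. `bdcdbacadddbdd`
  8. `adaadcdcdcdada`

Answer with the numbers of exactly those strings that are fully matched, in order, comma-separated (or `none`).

1, 2, 3, 4, 5, 6, 7, 8

1 → match
2 → match
3 → match
4 → match
5 → match
6 → match
7 → match
8 → match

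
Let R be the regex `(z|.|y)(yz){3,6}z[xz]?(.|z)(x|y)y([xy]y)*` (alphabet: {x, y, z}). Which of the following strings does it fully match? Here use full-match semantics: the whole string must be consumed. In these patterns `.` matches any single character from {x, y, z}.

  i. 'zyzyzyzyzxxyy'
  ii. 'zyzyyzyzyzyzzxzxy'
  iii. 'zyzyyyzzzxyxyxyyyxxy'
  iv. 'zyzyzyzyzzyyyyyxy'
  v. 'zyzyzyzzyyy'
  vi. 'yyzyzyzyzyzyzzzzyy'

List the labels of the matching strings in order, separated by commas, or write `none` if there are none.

iv, v, vi

i → no match
ii → no match
iii → no match
iv → match
v → match
vi → match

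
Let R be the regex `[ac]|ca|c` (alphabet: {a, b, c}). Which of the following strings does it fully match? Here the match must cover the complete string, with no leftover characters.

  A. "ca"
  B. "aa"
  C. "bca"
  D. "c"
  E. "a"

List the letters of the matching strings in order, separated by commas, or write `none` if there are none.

A, D, E

A → match
B → no match
C → no match
D → match
E → match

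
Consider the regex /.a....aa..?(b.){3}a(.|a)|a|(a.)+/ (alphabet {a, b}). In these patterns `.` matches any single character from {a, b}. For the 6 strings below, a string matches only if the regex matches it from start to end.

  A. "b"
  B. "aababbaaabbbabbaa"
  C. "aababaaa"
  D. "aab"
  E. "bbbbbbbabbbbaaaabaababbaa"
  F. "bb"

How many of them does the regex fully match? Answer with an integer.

A → no match
B → match
C → no match
D → no match
E → no match
F → no match
Total matched: 1

1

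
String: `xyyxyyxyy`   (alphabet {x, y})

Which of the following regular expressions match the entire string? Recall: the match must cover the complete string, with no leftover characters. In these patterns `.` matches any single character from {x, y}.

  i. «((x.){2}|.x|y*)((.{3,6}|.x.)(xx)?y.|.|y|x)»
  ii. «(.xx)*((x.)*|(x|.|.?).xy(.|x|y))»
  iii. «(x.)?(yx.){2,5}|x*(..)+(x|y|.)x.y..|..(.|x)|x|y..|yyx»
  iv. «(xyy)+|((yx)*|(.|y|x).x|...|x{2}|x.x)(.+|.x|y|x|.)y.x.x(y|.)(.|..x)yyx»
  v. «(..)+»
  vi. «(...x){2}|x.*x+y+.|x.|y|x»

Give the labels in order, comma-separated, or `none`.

iv, vi

i → no match
ii → no match
iii → no match
iv → match
v → no match
vi → match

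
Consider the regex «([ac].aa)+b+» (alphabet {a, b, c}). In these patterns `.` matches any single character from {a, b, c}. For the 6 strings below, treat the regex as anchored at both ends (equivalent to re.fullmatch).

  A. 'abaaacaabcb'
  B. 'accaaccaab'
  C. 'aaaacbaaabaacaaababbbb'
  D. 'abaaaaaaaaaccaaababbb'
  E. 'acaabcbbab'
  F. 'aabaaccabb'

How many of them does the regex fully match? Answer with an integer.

A → no match
B → no match
C → no match
D → no match
E → no match
F → no match
Total matched: 0

0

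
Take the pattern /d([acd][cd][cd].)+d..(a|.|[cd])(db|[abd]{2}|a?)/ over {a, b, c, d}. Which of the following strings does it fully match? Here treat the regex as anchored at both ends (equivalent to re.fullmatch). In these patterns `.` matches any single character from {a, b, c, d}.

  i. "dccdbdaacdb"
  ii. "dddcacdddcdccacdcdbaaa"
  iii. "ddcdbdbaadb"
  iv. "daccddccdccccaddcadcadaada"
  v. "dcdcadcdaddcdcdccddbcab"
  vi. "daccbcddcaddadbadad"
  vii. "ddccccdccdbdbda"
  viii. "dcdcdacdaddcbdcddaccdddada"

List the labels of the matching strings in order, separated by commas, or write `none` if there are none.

i. "dccdbdaacdb" → match
ii → match
iii. "ddcdbdbaadb" → match
iv → match
v → match
vi → match
vii → match
viii → match

i, ii, iii, iv, v, vi, vii, viii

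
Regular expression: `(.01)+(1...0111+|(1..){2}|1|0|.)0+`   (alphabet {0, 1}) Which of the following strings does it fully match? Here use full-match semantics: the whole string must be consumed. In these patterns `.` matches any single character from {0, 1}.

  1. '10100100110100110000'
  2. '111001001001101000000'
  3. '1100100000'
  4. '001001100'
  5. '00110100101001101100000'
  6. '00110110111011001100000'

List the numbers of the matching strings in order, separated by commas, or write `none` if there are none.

1, 4

1 → match
2 → no match
3. '1100100000' → no match
4. '001001100' → match
5 → no match
6 → no match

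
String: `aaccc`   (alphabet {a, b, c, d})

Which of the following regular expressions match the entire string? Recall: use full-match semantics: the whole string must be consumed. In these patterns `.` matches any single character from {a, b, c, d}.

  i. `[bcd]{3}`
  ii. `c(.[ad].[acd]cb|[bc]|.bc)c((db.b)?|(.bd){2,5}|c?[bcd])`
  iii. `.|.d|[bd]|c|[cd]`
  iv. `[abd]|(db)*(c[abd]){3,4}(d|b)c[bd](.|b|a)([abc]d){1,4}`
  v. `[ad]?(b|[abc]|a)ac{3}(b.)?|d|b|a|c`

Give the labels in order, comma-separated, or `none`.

v

i → no match
ii → no match — must start with `c`
iii → no match
iv → no match
v → match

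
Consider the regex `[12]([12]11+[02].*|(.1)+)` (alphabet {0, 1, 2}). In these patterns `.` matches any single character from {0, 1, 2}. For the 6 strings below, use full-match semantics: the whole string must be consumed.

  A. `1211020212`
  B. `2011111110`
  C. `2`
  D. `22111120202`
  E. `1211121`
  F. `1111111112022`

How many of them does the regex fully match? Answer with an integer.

4

A → match
B → no match
C → no match
D → match
E → match
F → match
Total matched: 4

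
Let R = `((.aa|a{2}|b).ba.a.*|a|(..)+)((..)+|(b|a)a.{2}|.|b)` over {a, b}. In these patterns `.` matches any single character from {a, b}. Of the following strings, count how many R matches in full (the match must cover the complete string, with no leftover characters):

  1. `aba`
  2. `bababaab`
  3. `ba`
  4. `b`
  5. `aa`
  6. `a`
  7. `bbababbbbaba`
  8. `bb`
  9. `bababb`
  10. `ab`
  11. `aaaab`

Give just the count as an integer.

1 → match
2 → match
3 → no match
4 → no match
5 → match
6 → no match
7 → match
8 → no match
9 → match
10 → match
11 → match
Total matched: 7

7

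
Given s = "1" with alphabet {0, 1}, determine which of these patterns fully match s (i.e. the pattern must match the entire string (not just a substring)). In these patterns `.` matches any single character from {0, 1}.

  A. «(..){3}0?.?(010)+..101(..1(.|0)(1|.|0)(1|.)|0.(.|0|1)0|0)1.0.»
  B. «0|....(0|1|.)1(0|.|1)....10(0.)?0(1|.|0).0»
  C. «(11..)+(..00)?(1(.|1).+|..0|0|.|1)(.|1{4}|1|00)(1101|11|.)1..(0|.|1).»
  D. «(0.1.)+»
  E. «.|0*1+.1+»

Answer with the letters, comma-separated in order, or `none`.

A → no match
B → no match — must end with "0"
C → no match — must start with "11"
D → no match — must start with "0"
E → match

E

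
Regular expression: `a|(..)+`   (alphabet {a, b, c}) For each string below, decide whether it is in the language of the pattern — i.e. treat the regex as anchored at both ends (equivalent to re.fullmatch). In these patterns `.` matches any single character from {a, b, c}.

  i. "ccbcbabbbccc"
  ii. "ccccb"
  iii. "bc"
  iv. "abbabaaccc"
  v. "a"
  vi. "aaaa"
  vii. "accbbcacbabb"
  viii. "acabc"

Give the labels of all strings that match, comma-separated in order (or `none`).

i. "ccbcbabbbccc" → match
ii. "ccccb" → no match
iii. "bc" → match
iv. "abbabaaccc" → match
v. "a" → match
vi. "aaaa" → match
vii. "accbbcacbabb" → match
viii. "acabc" → no match

i, iii, iv, v, vi, vii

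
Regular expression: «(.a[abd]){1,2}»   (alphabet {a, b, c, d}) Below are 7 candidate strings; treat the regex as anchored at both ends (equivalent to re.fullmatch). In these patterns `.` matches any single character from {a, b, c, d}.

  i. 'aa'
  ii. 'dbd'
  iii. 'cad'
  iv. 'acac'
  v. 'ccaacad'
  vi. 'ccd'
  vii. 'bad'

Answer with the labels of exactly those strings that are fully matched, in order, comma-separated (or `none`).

iii, vii

i → no match
ii → no match
iii → match
iv → no match
v → no match
vi → no match
vii → match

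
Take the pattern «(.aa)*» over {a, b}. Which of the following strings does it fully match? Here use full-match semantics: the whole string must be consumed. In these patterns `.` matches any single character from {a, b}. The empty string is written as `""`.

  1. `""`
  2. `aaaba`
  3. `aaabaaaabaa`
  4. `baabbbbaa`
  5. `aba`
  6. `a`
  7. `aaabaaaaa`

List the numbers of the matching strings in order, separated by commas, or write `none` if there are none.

1 → match
2 → no match
3 → no match
4 → no match
5 → no match
6 → no match
7 → match

1, 7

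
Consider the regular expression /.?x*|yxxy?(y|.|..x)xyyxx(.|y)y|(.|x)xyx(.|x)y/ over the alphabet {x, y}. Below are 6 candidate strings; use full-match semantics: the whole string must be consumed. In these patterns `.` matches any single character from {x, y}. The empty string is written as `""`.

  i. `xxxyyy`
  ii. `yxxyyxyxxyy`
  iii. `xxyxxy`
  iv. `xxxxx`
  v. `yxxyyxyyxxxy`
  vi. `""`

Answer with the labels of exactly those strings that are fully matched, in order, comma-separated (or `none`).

i → no match
ii → no match
iii → match
iv → match
v → match
vi → match

iii, iv, v, vi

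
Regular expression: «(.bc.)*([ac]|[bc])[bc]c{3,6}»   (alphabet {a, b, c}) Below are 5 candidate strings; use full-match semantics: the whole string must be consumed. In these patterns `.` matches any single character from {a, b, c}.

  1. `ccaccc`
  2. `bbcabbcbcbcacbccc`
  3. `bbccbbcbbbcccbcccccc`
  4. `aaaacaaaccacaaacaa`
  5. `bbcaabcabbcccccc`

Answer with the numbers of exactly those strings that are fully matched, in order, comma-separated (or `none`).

2, 3, 5

1 → no match
2 → match
3 → match
4 → no match — must end with `c`
5 → match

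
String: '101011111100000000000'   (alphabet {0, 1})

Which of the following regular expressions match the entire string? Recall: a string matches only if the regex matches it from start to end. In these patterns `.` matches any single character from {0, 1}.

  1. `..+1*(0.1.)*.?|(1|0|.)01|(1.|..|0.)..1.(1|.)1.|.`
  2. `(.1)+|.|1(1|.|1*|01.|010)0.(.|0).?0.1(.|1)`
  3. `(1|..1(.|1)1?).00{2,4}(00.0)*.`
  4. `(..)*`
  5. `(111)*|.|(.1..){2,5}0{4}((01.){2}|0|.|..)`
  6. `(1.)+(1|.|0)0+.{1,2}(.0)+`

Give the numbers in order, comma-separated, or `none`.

1 → match
2 → no match
3 → no match
4 → no match
5 → no match
6 → match

1, 6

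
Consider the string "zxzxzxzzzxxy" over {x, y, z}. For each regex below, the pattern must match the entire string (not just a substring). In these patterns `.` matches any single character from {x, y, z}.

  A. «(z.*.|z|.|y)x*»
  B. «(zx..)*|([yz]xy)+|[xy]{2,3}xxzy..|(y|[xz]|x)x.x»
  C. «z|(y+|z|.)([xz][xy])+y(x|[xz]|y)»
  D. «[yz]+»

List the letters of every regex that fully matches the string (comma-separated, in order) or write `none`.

A, B

A → match
B → match
C → no match
D → no match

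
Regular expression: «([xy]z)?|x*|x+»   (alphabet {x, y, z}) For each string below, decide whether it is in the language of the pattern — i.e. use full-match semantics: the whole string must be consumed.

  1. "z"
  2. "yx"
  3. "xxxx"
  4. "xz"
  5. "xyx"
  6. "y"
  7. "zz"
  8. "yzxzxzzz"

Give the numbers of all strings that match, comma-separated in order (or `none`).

1. "z" → no match
2. "yx" → no match
3. "xxxx" → match
4. "xz" → match
5. "xyx" → no match
6. "y" → no match
7. "zz" → no match
8. "yzxzxzzz" → no match

3, 4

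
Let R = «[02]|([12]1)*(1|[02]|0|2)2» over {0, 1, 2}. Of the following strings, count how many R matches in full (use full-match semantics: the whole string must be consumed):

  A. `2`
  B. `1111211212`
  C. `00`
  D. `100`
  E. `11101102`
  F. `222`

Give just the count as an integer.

1

A → match
B → no match
C → no match
D → no match
E → no match
F → no match
Total matched: 1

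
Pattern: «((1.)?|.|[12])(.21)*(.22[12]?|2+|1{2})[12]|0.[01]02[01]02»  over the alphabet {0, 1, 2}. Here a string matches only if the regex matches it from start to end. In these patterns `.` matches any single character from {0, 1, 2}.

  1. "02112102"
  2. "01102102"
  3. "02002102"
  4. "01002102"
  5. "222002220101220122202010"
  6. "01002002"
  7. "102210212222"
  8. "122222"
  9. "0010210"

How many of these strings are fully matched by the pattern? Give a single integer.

1. "02112102" → no match
2. "01102102" → match
3. "02002102" → match
4. "01002102" → match
5 → no match
6. "01002002" → match
7. "102210212222" → match
8. "122222" → match
9. "0010210" → no match
Total matched: 6

6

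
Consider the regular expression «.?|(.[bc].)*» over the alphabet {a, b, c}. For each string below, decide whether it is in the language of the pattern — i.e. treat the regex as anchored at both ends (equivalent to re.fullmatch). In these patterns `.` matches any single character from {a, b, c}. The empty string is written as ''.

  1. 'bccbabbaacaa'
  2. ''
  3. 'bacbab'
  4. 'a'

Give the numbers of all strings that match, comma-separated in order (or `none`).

1 → no match
2 → match
3 → no match
4 → match

2, 4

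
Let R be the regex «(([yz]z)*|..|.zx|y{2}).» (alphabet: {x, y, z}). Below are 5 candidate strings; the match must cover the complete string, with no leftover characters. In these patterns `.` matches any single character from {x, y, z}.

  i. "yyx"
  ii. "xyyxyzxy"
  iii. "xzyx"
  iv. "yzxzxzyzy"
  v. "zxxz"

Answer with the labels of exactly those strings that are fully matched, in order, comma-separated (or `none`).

i → match
ii → no match
iii → no match
iv → no match
v → no match

i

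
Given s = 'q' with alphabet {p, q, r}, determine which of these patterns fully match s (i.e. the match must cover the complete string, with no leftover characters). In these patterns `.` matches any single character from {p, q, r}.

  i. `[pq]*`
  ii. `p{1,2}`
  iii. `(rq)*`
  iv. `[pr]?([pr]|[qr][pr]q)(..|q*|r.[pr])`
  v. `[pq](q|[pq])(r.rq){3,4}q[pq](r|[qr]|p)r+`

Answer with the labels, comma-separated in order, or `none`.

i

i → match
ii → no match — must start with 'p'
iii → no match
iv → no match
v → no match — must end with 'r'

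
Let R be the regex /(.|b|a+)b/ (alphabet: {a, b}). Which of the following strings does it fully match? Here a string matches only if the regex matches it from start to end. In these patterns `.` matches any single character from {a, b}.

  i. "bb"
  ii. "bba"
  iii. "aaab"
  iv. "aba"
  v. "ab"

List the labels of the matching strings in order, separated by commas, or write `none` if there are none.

i, iii, v

i → match
ii → no match — must end with "b"
iii → match
iv → no match — must end with "b"
v → match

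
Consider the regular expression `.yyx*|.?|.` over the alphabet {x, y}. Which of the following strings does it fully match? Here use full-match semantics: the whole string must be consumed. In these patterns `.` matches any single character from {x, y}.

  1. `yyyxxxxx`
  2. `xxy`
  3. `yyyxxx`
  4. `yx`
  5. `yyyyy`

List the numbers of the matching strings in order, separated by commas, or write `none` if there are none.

1 → match
2 → no match
3 → match
4 → no match
5 → no match

1, 3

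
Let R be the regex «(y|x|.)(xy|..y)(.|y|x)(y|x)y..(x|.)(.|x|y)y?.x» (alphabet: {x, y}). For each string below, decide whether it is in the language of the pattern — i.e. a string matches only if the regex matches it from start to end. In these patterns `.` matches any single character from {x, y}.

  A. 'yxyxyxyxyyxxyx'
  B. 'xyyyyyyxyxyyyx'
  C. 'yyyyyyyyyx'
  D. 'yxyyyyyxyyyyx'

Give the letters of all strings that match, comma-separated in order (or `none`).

A → no match
B → match
C → no match
D → match

B, D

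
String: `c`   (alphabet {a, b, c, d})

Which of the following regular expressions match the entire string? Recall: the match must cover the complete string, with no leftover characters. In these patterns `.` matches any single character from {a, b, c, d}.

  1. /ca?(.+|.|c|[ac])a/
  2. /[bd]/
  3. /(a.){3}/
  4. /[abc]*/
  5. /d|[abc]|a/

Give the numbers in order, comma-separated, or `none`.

4, 5

1 → no match — must end with `a`
2 → no match
3 → no match — must start with `a`
4 → match
5 → match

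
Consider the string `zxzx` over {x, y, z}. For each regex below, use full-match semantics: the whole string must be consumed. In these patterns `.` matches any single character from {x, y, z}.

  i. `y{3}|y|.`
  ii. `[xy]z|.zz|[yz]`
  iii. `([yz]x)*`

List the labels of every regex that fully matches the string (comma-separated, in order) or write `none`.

i → no match
ii → no match
iii → match

iii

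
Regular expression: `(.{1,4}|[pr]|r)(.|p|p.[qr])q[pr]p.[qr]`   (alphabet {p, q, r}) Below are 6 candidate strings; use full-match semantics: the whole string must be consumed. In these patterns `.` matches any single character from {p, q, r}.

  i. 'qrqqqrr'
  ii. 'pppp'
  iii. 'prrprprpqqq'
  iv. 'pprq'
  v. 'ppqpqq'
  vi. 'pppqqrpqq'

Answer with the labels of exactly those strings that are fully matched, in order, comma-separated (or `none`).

vi

i → no match
ii → no match
iii → no match
iv → no match
v → no match
vi → match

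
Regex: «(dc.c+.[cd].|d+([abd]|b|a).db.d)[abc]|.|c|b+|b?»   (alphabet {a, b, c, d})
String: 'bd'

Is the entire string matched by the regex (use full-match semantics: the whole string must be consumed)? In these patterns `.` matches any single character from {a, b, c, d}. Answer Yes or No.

No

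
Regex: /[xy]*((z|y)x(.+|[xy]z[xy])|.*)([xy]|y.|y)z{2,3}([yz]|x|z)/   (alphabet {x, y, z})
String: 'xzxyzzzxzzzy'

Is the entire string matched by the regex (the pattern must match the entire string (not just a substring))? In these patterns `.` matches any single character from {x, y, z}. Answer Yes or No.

Yes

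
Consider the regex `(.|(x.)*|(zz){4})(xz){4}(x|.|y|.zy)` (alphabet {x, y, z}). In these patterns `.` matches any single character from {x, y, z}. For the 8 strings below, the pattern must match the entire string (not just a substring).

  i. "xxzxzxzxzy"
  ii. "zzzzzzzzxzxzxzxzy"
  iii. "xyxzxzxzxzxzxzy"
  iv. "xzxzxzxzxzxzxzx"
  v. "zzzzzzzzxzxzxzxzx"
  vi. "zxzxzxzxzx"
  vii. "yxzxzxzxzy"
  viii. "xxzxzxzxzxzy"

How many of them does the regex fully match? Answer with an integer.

i → match
ii → match
iii → match
iv → match
v → match
vi → match
vii → match
viii → match
Total matched: 8

8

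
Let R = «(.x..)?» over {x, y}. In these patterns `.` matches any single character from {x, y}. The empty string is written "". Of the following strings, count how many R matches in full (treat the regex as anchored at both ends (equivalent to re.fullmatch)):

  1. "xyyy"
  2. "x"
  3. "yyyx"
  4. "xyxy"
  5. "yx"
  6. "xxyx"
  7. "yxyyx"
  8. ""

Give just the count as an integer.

2

1 → no match
2 → no match
3 → no match
4 → no match
5 → no match
6 → match
7 → no match
8 → match
Total matched: 2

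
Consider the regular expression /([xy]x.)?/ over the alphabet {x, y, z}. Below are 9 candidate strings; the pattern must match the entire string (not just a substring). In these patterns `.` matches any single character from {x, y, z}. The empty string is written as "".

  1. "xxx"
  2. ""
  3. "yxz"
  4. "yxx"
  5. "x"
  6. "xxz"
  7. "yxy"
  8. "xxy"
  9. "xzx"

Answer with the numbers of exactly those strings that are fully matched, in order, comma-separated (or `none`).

1, 2, 3, 4, 6, 7, 8

1 → match
2 → match
3 → match
4 → match
5 → no match
6 → match
7 → match
8 → match
9 → no match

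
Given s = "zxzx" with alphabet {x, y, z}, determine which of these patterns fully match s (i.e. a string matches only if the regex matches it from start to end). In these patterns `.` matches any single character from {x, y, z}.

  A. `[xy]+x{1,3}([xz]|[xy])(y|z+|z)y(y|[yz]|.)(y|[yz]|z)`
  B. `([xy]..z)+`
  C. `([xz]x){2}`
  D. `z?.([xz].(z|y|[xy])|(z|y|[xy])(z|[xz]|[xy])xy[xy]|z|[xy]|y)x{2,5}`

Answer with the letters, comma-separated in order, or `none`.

A → no match
B → no match — must end with "z"
C → match
D → no match

C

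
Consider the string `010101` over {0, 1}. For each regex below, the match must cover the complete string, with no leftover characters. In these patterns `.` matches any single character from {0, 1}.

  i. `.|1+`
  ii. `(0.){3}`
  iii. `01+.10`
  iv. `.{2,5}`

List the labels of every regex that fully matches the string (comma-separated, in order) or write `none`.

i → no match
ii → match
iii → no match — must end with `10`
iv → no match

ii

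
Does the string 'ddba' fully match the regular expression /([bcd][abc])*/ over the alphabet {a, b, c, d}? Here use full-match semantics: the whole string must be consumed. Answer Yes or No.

No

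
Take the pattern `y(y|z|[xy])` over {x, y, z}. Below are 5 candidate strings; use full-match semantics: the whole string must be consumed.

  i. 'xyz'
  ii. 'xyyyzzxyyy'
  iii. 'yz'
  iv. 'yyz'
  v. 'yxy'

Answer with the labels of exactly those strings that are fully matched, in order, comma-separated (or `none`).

i → no match — must start with 'y'
ii → no match — must start with 'y'
iii → match
iv → no match
v → no match

iii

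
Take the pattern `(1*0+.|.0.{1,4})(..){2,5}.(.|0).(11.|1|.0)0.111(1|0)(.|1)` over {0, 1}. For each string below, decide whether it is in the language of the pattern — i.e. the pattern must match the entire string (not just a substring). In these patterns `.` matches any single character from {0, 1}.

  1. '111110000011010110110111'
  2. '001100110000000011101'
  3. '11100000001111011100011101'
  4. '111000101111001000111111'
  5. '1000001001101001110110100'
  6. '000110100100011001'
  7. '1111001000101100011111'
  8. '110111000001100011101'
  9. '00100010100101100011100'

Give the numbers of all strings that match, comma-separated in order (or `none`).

2, 3, 4, 7, 8, 9

1 → no match
2 → match
3 → match
4 → match
5 → no match
6 → no match
7 → match
8 → match
9 → match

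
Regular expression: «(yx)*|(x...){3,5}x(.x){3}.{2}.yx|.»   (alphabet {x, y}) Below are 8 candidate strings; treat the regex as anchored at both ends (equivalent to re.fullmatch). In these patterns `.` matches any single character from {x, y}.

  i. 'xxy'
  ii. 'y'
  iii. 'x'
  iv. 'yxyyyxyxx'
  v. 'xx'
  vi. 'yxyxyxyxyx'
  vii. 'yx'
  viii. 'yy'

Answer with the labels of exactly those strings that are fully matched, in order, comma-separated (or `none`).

i → no match
ii → match
iii → match
iv → no match
v → no match
vi → match
vii → match
viii → no match

ii, iii, vi, vii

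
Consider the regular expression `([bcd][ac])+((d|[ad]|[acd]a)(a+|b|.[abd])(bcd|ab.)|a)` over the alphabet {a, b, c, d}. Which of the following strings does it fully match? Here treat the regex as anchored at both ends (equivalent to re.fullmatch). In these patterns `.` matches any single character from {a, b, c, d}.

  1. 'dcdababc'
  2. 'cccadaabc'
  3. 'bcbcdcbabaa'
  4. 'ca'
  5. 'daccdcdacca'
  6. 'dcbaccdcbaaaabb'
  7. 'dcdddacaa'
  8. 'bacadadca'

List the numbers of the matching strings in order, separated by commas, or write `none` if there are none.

1 → match
2 → match
3 → match
4 → no match
5 → match
6 → match
7 → no match
8 → match

1, 2, 3, 5, 6, 8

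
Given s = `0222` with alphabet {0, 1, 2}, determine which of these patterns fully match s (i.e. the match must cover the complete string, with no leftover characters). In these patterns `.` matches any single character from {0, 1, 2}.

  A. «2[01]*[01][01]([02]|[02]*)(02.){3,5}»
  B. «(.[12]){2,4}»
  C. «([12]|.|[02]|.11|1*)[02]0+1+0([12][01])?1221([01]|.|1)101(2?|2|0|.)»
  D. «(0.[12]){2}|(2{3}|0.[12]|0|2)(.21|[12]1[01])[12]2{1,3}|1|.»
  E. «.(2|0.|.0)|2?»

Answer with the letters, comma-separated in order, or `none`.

B

A → no match — must start with `2`
B → match
C → no match
D → no match
E → no match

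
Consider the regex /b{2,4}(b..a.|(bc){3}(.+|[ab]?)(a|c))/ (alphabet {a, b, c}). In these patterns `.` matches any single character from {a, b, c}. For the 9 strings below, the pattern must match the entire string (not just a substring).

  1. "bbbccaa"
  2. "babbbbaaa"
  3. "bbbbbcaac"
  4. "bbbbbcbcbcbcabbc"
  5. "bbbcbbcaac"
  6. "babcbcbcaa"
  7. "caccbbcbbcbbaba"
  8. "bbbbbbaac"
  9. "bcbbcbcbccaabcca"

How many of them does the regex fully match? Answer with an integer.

1. "bbbccaa" → match
2. "babbbbaaa" → no match
3. "bbbbbcaac" → match
4 → match
5. "bbbcbbcaac" → no match
6. "babcbcbcaa" → no match
7 → no match — must start with "b"
8. "bbbbbbaac" → match
9 → no match
Total matched: 4

4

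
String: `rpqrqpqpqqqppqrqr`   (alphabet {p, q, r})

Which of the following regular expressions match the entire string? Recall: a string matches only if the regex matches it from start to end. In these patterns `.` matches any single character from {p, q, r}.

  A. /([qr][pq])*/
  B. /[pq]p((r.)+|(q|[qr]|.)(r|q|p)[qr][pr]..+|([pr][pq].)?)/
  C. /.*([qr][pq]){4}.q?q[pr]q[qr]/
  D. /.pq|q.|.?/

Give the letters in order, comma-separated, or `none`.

C

A → no match
B → no match
C → match
D → no match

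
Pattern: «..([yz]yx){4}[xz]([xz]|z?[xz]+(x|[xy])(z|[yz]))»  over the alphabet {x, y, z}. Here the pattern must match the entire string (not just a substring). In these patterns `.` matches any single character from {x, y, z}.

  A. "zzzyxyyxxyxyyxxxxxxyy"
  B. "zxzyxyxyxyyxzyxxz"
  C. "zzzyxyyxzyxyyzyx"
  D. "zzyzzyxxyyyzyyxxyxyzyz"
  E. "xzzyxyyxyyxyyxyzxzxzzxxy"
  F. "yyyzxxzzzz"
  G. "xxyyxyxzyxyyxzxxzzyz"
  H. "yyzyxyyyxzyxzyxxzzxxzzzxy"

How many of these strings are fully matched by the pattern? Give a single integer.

0

A → no match
B → no match
C → no match
D → no match
E → no match
F. "yyyzxxzzzz" → no match
G → no match
H → no match
Total matched: 0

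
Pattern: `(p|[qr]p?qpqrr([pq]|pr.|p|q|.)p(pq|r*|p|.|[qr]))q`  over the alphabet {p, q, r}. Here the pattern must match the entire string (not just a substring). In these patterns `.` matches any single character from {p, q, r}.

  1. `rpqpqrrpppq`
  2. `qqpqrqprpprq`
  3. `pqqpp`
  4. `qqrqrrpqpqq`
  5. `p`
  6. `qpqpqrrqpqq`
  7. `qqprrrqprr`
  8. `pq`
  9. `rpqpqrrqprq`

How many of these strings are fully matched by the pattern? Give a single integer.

1. `rpqpqrrpppq` → match
2. `qqpqrqprpprq` → no match
3. `pqqpp` → no match — must end with `q`
4. `qqrqrrpqpqq` → no match
5. `p` → no match — must end with `q`
6. `qpqpqrrqpqq` → match
7. `qqprrrqprr` → no match — must end with `q`
8. `pq` → match
9. `rpqpqrrqprq` → match
Total matched: 4

4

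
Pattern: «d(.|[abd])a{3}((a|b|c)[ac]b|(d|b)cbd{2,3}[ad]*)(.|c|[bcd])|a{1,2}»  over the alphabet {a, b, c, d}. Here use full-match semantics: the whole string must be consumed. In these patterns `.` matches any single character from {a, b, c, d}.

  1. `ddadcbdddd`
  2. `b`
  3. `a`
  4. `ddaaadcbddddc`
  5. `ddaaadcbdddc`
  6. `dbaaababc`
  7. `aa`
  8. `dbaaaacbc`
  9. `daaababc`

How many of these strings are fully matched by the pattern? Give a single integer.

6

1 → no match
2 → no match
3 → match
4 → match
5 → match
6 → match
7 → match
8 → match
9 → no match
Total matched: 6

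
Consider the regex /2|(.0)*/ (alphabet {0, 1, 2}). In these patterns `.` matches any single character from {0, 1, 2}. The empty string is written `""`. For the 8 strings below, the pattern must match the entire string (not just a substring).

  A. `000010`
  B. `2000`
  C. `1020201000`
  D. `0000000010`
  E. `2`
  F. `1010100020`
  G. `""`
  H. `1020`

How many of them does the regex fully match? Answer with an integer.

8

A. `000010` → match
B. `2000` → match
C. `1020201000` → match
D. `0000000010` → match
E. `2` → match
F. `1010100020` → match
G. `""` → match
H. `1020` → match
Total matched: 8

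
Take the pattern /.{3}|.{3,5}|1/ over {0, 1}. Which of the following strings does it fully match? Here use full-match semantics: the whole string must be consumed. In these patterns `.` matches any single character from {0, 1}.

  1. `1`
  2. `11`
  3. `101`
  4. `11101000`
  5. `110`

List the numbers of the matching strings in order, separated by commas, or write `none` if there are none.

1 → match
2 → no match
3 → match
4 → no match
5 → match

1, 3, 5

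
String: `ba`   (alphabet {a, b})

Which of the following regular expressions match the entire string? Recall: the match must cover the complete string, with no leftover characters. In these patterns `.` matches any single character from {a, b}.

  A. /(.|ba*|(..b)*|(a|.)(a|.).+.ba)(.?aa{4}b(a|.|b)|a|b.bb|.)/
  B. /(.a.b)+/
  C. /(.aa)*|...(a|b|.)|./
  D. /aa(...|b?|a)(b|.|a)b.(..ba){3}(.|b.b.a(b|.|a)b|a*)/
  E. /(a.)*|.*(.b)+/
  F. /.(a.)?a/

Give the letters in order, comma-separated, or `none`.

A, F

A → match
B → no match — must end with `b`
C → no match
D → no match — must start with `aa`
E → no match
F → match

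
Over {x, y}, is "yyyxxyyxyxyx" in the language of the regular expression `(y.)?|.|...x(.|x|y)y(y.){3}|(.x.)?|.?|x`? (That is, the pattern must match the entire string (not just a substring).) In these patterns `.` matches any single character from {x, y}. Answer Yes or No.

Yes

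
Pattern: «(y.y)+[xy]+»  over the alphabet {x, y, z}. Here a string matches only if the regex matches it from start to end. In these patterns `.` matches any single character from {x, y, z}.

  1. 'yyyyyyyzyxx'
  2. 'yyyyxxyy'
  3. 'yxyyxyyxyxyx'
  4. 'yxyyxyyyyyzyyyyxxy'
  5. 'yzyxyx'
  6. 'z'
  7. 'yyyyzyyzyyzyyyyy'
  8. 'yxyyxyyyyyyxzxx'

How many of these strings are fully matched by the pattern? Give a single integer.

1 → match
2 → match
3 → match
4 → match
5 → match
6 → no match — must start with 'y'
7 → match
8 → no match
Total matched: 6

6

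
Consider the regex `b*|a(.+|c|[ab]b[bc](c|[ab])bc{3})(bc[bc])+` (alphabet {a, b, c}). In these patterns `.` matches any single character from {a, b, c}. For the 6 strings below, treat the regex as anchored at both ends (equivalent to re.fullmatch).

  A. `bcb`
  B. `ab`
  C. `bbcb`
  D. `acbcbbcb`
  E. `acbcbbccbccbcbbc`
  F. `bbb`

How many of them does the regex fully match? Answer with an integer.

2

A → no match
B → no match
C → no match
D → match
E → no match
F → match
Total matched: 2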